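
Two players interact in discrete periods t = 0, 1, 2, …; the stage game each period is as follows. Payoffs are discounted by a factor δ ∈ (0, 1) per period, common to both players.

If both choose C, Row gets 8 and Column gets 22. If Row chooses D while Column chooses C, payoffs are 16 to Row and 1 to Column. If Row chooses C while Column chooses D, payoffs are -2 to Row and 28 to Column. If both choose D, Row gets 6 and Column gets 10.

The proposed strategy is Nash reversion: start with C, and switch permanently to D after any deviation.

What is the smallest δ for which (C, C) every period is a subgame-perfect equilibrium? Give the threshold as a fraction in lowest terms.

4/5

For Row: deviation gain 16−8 = 8, per-period punishment loss 8−6 = 2. IC gives δ ≥ 8/10 = 4/5.
For Column: gain 6, loss 12 per period, so δ ≥ 6/18 = 1/3.
The tighter constraint is Row's, so cooperation needs δ ≥ 4/5.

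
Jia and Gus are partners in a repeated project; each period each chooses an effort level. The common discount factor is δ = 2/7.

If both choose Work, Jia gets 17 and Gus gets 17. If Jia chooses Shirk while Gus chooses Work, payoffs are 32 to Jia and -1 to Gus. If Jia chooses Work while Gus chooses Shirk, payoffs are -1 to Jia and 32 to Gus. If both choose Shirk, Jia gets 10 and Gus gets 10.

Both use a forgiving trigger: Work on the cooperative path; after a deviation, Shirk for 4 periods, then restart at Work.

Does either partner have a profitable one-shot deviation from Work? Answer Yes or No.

Yes

A one-shot deviation gives 32 now, then 10 for 4 periods, then back to 17.
Gain from deviating: (32−17) today; loss: (17−10) in each of the next 4 periods.
No-deviation condition: (17−10)(δ+…+δ^4) ≥ 32−17, i.e. δ+…+δ^4 ≥ 15/7.
At δ = 2/7: δ+…+δ^4 = 0.3973 < 2.1429.
So cooperation is not sustainable.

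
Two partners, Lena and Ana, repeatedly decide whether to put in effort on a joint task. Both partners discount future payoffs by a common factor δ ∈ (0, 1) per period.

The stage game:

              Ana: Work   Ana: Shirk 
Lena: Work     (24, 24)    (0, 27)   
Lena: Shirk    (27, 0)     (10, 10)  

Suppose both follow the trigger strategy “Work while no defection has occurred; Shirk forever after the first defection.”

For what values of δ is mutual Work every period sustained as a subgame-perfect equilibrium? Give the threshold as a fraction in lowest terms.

3/17

Cooperation forever yields 24 each period: 24/(1−δ).
Deviating yields 27 once, then 10 forever: 27 + 10δ/(1−δ).
No profitable deviation requires 24/(1−δ) ≥ 27 + 10δ/(1−δ).
Multiplying by (1−δ): 24 ≥ 27(1−δ) + 10δ = 27 − 17δ.
So 17δ ≥ 3, i.e. δ ≥ 3/17.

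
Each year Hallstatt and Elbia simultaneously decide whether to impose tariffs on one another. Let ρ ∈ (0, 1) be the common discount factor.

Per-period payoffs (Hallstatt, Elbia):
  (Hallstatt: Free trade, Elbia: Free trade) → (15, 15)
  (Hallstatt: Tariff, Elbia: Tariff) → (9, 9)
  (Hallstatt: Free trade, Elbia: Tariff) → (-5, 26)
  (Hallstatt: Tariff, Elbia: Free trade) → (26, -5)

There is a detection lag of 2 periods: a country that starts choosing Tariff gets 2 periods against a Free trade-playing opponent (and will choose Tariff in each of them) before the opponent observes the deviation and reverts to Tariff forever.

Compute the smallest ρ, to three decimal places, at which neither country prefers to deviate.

The best deviation is to choose Tariff for all 2 undetected periods, earning 26 each, then 9 forever once detected.
Deviation value: 26(1−ρ^2)/(1−ρ) + 9ρ^2/(1−ρ); cooperation value: 15/(1−ρ).
IC: 15 ≥ 26(1−ρ^2) + 9ρ^2 = 26 − 17ρ^2.
So ρ^2 ≥ 11/17, giving ρ ≥ (11/17)^(1/2) ≈ 0.804.

0.804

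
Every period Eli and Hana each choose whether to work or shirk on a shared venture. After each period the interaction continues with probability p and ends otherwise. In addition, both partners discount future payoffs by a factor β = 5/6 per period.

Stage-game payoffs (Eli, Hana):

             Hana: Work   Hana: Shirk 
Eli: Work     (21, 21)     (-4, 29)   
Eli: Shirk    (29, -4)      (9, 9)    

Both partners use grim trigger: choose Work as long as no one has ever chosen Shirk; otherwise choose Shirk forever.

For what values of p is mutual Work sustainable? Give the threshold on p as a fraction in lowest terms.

With continuation probability p and discount β, the effective per-period discount factor is βp.
Grim-trigger IC: βp ≥ (29−21)/(29−9) = 2/5.
So p ≥ (2/5)/(5/6) = 12/25.

12/25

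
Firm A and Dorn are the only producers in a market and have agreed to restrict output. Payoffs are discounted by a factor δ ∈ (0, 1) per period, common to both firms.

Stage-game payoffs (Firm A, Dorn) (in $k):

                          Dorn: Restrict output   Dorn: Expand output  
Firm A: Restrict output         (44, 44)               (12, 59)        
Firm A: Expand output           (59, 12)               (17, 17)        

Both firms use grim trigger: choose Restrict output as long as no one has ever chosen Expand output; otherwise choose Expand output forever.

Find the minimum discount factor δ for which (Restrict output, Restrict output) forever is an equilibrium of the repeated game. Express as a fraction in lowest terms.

5/14

Under grim trigger the critical discount factor is (T−C)/(T−P) with T = 59, C = 44, P = 17.
δ* = (59−44)/(59−17) = 15/42 = 5/14.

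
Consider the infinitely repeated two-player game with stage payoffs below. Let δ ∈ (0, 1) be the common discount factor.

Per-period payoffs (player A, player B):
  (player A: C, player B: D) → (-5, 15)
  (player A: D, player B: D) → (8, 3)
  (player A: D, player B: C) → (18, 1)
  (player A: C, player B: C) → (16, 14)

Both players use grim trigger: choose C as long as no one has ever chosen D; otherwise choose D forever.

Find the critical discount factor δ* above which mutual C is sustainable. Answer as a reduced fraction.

player A's threshold: (18−16)/(18−8) = 1/5.
player B's threshold: (15−14)/(15−3) = 1/12.
1/5 > 1/12, so player A binds and δ* = 1/5.

1/5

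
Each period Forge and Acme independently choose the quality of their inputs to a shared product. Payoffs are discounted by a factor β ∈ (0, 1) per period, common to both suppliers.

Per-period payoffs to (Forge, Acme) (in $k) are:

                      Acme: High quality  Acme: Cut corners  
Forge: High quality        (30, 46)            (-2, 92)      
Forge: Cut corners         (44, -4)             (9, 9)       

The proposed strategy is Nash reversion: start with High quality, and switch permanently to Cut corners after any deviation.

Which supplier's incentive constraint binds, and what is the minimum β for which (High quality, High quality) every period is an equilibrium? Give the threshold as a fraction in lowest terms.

Forge's threshold: (44−30)/(44−9) = 2/5.
Acme's threshold: (92−46)/(92−9) = 46/83.
2/5 < 46/83, so Acme binds and β* = 46/83.

Acme; β ≥ 46/83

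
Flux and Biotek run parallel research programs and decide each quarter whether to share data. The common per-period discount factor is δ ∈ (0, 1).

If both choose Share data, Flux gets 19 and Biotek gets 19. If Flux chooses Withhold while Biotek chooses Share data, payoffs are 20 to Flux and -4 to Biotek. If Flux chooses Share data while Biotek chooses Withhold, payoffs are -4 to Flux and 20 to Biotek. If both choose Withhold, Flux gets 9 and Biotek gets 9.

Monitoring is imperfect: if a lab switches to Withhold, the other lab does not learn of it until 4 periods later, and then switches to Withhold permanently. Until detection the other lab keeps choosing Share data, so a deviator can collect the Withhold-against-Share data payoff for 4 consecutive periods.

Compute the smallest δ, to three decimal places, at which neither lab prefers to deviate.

A deviator earns 20 for 4 periods, then 9 forever; cooperating earns 19 forever. Multiplying the IC by (1−δ):
19 ≥ 20(1−δ^4) + 9δ^4, so 11·δ^4 ≥ 1 and δ^4 ≥ 1/11.
δ ≥ (1/11)^(1/4) ≈ 0.549.

0.549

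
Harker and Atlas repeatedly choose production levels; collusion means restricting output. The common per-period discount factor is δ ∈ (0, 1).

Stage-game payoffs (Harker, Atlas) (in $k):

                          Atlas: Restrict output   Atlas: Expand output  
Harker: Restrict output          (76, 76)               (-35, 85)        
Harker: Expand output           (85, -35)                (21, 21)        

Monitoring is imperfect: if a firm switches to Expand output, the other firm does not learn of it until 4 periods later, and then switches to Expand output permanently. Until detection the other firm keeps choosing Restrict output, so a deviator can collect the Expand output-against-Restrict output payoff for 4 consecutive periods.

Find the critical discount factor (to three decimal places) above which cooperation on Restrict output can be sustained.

A deviator earns 85 for 4 periods, then 21 forever; cooperating earns 76 forever. Multiplying the IC by (1−δ):
76 ≥ 85(1−δ^4) + 21δ^4, so 64·δ^4 ≥ 9 and δ^4 ≥ 9/64.
δ ≥ (9/64)^(1/4) ≈ 0.612.

0.612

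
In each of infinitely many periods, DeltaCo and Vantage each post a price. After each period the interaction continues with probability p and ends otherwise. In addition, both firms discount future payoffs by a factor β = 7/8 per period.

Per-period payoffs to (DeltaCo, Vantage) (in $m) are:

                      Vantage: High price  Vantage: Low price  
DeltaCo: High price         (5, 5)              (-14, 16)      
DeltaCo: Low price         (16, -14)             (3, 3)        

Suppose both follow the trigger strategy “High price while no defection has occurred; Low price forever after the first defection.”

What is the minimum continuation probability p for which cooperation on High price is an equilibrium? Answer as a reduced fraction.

Expected continuation weight on next period's payoff is β·p = 7/8·p, which plays the role of the discount factor.
Cooperation requires 7/8·p ≥ (16−5)/(16−3) = 11/13, hence p ≥ 88/91.

88/91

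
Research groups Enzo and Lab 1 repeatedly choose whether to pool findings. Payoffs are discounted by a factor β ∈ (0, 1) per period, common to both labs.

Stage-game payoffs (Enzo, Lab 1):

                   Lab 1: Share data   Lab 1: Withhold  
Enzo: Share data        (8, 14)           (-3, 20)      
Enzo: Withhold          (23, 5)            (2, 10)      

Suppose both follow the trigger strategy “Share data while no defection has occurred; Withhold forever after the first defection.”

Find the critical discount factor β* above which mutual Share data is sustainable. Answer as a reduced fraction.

5/7

Enzo: cooperation gives 8 each period; deviation gives 23 once then 2 forever.
  8/(1−β) ≥ 23 + 2β/(1−β) ⇒ β ≥ 15/21 = 5/7.
Lab 1: cooperation gives 14 each period; deviation gives 20 once then 10 forever.
  β ≥ 6/10 = 3/5.
Both must hold, so the binding constraint is Enzo's: β ≥ 5/7.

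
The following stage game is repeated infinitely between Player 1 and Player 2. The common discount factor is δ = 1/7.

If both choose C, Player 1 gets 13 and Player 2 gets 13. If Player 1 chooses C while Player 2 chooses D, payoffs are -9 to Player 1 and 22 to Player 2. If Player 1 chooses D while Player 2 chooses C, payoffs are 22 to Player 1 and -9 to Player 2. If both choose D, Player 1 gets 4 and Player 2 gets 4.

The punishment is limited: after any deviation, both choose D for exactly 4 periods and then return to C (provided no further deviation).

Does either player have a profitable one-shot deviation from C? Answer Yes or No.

Comparing payoff streams over the 5 periods until play realigns: cooperate → 13(1+δ+…+δ^4); deviate → 22 + 4(δ+…+δ^4).
Cooperation is sustained iff (13−4)(δ+…+δ^4) ≥ 22−13.
δ+…+δ^4 = 1/7·(1−(1/7)^4)/(1−1/7) = 0.1666, and (22−13)/(13−4) = 1.0000.
0.1666 < 1.0000, so cooperation is not sustainable.

Yes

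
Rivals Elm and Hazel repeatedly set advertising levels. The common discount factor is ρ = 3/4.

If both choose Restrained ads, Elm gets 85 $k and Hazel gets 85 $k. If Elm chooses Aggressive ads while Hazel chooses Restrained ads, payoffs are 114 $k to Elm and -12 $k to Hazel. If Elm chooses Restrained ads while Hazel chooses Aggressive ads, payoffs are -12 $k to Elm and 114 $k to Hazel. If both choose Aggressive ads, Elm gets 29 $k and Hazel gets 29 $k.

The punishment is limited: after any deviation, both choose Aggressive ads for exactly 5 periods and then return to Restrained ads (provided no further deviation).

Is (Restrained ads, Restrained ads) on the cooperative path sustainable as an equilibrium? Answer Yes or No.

A one-shot deviation gives 114 now, then 29 for 5 periods, then back to 85.
Gain from deviating: (114−85) today; loss: (85−29) in each of the next 5 periods.
No-deviation condition: (85−29)(ρ+…+ρ^5) ≥ 114−85, i.e. ρ+…+ρ^5 ≥ 29/56.
At ρ = 3/4: ρ+…+ρ^5 = 2.2881 ≥ 0.5179.
So cooperation is sustainable.

Yes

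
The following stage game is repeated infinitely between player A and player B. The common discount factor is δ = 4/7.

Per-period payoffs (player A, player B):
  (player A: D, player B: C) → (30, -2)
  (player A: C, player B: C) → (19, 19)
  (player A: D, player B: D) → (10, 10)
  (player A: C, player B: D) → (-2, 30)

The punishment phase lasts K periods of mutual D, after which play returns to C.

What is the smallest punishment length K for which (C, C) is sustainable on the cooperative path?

Need Σ_{k=1}^{K} δ^k ≥ (30−19)/(19−10) = 1.2222 at δ = 4/7.
At K = 4 the sum is 1.1912 < 1.2222; at K = 5 it is 1.2521 ≥ 1.2222.
So the minimum punishment length is K = 5.

5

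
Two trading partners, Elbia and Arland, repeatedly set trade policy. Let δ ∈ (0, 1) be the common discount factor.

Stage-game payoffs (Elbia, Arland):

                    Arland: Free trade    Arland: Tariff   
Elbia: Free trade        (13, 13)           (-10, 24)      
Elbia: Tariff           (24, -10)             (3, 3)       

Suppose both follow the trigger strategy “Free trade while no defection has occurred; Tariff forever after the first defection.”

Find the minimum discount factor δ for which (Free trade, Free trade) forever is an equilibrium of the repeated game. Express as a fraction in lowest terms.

One-period gain from deviating is 24 − 13 = 11. The loss is 13 − 3 = 10 in every subsequent period, with present value 10·δ/(1−δ).
Deviation is unprofitable when 10·δ/(1−δ) ≥ 11, i.e. δ/(1−δ) ≥ 11/10.
Equivalently δ ≥ 11/(11+10) = 11/21.

11/21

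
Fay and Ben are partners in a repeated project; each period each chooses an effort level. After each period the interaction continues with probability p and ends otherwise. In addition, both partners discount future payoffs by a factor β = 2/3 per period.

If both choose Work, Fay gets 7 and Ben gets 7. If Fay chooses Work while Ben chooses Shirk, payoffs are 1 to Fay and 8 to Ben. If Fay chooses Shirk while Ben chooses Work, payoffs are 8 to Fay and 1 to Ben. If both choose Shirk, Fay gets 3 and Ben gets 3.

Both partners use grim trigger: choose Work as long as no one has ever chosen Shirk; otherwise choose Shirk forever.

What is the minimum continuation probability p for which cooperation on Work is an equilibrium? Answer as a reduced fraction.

With continuation probability p and discount β, the effective per-period discount factor is βp.
Grim-trigger IC: βp ≥ (8−7)/(8−3) = 1/5.
So p ≥ (1/5)/(2/3) = 3/10.

3/10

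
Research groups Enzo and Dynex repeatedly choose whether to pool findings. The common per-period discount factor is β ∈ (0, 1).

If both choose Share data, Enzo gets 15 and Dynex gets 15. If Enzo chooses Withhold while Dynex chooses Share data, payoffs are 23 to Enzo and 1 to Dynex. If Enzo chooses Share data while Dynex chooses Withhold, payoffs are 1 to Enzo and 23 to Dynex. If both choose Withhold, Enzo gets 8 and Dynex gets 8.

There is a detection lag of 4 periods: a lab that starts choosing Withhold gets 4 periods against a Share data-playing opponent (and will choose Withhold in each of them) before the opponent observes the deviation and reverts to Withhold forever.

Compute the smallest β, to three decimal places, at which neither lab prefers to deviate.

The best deviation is to choose Withhold for all 4 undetected periods, earning 23 each, then 8 forever once detected.
Deviation value: 23(1−β^4)/(1−β) + 8β^4/(1−β); cooperation value: 15/(1−β).
IC: 15 ≥ 23(1−β^4) + 8β^4 = 23 − 15β^4.
So β^4 ≥ 8/15, giving β ≥ (8/15)^(1/4) ≈ 0.855.

0.855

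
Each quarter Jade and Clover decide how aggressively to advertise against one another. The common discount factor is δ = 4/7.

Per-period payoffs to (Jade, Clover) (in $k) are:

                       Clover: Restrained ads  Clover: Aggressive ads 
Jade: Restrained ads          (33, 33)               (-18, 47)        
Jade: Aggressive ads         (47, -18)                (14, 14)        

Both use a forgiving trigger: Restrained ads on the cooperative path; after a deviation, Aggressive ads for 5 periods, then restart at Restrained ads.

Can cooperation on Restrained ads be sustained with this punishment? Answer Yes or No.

A one-shot deviation gives 47 now, then 14 for 5 periods, then back to 33.
Gain from deviating: (47−33) today; loss: (33−14) in each of the next 5 periods.
No-deviation condition: (33−14)(δ+…+δ^5) ≥ 47−33, i.e. δ+…+δ^5 ≥ 14/19.
At δ = 4/7: δ+…+δ^5 = 1.2521 ≥ 0.7368.
So cooperation is sustainable.

Yes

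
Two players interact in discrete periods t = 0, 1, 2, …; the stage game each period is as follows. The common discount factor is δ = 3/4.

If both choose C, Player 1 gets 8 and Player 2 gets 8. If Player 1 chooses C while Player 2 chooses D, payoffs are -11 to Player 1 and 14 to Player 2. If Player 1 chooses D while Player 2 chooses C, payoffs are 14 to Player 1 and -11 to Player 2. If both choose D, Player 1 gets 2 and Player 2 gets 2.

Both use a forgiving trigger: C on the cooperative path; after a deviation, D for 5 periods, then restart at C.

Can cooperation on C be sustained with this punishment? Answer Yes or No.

Yes

Comparing payoff streams over the 6 periods until play realigns: cooperate → 8(1+δ+…+δ^5); deviate → 14 + 2(δ+…+δ^5).
Cooperation is sustained iff (8−2)(δ+…+δ^5) ≥ 14−8.
δ+…+δ^5 = 3/4·(1−(3/4)^5)/(1−3/4) = 2.2881, and (14−8)/(8−2) = 1.0000.
2.2881 ≥ 1.0000, so cooperation is sustainable.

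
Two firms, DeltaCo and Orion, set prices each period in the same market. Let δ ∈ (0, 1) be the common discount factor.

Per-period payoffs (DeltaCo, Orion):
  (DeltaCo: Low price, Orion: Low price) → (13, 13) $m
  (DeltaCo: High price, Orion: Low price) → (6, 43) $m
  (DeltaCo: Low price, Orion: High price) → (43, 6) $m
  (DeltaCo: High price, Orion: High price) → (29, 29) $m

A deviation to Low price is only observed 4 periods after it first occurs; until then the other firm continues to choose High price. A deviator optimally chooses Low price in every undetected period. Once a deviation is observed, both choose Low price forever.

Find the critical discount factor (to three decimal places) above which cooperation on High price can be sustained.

A deviator earns 43 for 4 periods, then 13 forever; cooperating earns 29 forever. Multiplying the IC by (1−δ):
29 ≥ 43(1−δ^4) + 13δ^4, so 30·δ^4 ≥ 14 and δ^4 ≥ 7/15.
δ ≥ (7/15)^(1/4) ≈ 0.827.

0.827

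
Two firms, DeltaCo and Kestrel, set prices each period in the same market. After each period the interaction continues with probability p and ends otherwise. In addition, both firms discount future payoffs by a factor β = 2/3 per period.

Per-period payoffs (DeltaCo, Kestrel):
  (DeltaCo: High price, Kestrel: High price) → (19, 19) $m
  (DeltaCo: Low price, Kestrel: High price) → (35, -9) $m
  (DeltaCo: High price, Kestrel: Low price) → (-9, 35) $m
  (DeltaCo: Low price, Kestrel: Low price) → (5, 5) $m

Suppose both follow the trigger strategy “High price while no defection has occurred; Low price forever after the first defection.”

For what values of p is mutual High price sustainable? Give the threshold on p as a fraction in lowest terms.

Expected continuation weight on next period's payoff is β·p = 2/3·p, which plays the role of the discount factor.
Cooperation requires 2/3·p ≥ (35−19)/(35−5) = 8/15, hence p ≥ 4/5.

4/5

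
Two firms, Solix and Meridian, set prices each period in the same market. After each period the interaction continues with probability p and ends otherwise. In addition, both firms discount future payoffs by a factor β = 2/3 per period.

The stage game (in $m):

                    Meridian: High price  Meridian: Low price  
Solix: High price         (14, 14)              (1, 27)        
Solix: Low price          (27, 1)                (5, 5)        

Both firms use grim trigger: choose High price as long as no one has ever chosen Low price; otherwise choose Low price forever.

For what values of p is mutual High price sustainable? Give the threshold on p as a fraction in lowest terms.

39/44

With continuation probability p and discount β, the effective per-period discount factor is βp.
Grim-trigger IC: βp ≥ (27−14)/(27−5) = 13/22.
So p ≥ (13/22)/(2/3) = 39/44.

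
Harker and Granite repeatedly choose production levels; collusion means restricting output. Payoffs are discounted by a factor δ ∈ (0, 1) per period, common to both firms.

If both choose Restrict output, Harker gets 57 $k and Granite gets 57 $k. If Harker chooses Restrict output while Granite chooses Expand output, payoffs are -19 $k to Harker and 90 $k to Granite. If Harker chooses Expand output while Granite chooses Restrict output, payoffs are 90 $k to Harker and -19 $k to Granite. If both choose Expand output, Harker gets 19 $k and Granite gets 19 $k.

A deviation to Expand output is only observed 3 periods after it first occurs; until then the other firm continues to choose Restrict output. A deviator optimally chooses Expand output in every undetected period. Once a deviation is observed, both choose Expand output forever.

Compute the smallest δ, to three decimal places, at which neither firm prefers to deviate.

Deviating for the 3 undetected periods gains 90−57 = 33 per period over cooperation, then loses 57−19 = 38 per period forever once punishment starts.
Gain: 33(1 + δ + … + δ^2); loss: 38·δ^3/(1−δ).
No profitable deviation ⇔ 33(1−δ^3) ≤ 38·δ^3, i.e. δ^3 ≥ 33/(33+38) = 33/71.
Hence δ ≥ (33/71)^(1/3) ≈ 0.775.

0.775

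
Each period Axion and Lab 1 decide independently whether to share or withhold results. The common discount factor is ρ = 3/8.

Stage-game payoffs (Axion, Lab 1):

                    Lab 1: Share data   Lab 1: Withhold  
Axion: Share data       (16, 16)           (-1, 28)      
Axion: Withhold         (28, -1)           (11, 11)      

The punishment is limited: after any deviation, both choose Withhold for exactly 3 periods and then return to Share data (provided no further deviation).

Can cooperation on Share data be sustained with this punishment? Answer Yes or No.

A one-shot deviation gives 28 now, then 11 for 3 periods, then back to 16.
Gain from deviating: (28−16) today; loss: (16−11) in each of the next 3 periods.
No-deviation condition: (16−11)(ρ+…+ρ^3) ≥ 28−16, i.e. ρ+…+ρ^3 ≥ 12/5.
At ρ = 3/8: ρ+…+ρ^3 = 0.5684 < 2.4000.
So cooperation is not sustainable.

No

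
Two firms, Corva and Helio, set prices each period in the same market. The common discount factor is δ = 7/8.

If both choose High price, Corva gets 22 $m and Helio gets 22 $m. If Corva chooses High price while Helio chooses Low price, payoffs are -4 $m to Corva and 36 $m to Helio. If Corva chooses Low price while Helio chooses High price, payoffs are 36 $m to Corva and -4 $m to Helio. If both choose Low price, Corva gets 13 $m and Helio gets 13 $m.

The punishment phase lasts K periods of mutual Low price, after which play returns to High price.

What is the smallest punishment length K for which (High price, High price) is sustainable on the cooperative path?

2

IC: δ(1−δ^K)/(1−δ) ≥ (36−22)/(22−13) = 14/9.
With δ = 7/8: need 1 − δ^K ≥ 14/9·(1−7/8)/(7/8), i.e. δ^K ≤ 0.7778.
Since (7/8)^1 = 0.8750 and (7/8)^2 = 0.7656, the smallest such K is 2.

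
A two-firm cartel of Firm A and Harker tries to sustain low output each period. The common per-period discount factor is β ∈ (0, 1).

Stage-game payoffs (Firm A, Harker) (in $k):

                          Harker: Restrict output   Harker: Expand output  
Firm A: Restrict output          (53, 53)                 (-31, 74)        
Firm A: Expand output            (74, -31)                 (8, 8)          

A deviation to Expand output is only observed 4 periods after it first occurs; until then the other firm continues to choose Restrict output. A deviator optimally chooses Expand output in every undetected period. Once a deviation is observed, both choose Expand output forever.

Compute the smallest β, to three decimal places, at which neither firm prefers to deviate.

Deviating for the 4 undetected periods gains 74−53 = 21 per period over cooperation, then loses 53−8 = 45 per period forever once punishment starts.
Gain: 21(1 + β + … + β^3); loss: 45·β^4/(1−β).
No profitable deviation ⇔ 21(1−β^4) ≤ 45·β^4, i.e. β^4 ≥ 21/(21+45) = 7/22.
Hence β ≥ (7/22)^(1/4) ≈ 0.751.

0.751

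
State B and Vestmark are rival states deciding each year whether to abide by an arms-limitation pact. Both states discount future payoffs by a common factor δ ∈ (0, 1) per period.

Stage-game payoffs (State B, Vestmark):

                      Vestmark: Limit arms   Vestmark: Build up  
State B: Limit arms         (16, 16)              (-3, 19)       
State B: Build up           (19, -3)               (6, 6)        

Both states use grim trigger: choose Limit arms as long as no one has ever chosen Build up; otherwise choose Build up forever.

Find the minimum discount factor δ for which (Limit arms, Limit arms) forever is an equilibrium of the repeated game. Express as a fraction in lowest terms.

16/(1−δ) ≥ 19 + 6δ/(1−δ)
16 ≥ 19 − 13δ
δ ≥ 3/13.

3/13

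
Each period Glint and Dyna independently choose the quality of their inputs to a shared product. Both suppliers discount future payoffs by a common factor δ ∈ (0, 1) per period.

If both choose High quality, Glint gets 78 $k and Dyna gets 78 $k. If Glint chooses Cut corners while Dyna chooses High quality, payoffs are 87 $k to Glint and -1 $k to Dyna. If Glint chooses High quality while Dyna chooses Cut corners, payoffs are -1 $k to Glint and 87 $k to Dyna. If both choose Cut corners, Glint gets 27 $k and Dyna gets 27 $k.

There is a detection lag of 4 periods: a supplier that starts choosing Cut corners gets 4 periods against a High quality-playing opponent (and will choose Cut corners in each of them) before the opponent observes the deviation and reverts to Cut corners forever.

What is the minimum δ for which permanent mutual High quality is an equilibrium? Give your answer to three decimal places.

A deviator earns 87 for 4 periods, then 27 forever; cooperating earns 78 forever. Multiplying the IC by (1−δ):
78 ≥ 87(1−δ^4) + 27δ^4, so 60·δ^4 ≥ 9 and δ^4 ≥ 3/20.
δ ≥ (3/20)^(1/4) ≈ 0.622.

0.622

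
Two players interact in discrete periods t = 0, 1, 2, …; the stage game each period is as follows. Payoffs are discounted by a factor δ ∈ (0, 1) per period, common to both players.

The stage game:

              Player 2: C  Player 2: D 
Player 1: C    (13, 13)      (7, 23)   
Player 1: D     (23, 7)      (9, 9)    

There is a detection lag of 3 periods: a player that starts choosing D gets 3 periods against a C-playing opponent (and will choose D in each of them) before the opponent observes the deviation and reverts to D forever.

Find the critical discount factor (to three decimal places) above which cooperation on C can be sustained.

0.894

The best deviation is to choose D for all 3 undetected periods, earning 23 each, then 9 forever once detected.
Deviation value: 23(1−δ^3)/(1−δ) + 9δ^3/(1−δ); cooperation value: 13/(1−δ).
IC: 13 ≥ 23(1−δ^3) + 9δ^3 = 23 − 14δ^3.
So δ^3 ≥ 10/14 = 5/7, giving δ ≥ (5/7)^(1/3) ≈ 0.894.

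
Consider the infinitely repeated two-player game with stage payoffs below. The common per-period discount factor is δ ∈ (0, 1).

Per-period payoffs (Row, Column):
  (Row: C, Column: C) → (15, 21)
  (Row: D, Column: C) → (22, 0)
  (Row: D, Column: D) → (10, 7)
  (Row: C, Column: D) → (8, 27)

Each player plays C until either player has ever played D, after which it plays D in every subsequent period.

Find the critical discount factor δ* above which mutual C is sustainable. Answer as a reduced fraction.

Row: cooperation gives 15 each period; deviation gives 22 once then 10 forever.
  15/(1−δ) ≥ 22 + 10δ/(1−δ) ⇒ δ ≥ 7/12.
Column: cooperation gives 21 each period; deviation gives 27 once then 7 forever.
  δ ≥ 6/20 = 3/10.
Both must hold, so the binding constraint is Row's: δ ≥ 7/12.

7/12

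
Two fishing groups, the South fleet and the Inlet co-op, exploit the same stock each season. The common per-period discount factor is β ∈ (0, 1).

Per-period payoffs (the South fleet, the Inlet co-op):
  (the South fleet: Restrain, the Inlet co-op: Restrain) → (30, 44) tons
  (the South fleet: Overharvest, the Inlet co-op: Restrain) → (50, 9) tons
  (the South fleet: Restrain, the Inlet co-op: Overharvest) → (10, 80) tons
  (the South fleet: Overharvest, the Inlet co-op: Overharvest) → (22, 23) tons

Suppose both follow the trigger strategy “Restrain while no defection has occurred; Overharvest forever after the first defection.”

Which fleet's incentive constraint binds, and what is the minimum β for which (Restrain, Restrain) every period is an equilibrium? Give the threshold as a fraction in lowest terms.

the South fleet; β ≥ 5/7

the South fleet: cooperation gives 30 each period; deviation gives 50 once then 22 forever.
  30/(1−β) ≥ 50 + 22β/(1−β) ⇒ β ≥ 20/28 = 5/7.
the Inlet co-op: cooperation gives 44 each period; deviation gives 80 once then 23 forever.
  β ≥ 36/57 = 12/19.
Both must hold, so the binding constraint is the South fleet's: β ≥ 5/7.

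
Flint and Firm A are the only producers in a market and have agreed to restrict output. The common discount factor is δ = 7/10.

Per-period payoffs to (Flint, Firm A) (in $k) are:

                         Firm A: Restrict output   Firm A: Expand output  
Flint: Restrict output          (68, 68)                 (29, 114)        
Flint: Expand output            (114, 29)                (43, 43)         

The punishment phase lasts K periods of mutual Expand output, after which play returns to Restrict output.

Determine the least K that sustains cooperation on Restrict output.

5

Need Σ_{k=1}^{K} δ^k ≥ (114−68)/(68−43) = 1.8400 at δ = 7/10.
At K = 4 the sum is 1.7731 < 1.8400; at K = 5 it is 1.9412 ≥ 1.8400.
So the minimum punishment length is K = 5.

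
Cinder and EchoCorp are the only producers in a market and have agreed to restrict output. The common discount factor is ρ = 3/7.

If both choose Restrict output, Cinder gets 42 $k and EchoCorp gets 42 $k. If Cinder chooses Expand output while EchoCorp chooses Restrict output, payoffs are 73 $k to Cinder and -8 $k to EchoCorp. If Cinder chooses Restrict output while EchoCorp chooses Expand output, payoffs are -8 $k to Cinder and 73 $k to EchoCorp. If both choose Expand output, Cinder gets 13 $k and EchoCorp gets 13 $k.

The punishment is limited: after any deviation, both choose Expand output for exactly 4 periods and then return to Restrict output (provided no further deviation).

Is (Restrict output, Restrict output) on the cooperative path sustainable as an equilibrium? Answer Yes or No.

No

Comparing payoff streams over the 5 periods until play realigns: cooperate → 42(1+ρ+…+ρ^4); deviate → 73 + 13(ρ+…+ρ^4).
Cooperation is sustained iff (42−13)(ρ+…+ρ^4) ≥ 73−42.
ρ+…+ρ^4 = 3/7·(1−(3/7)^4)/(1−3/7) = 0.7247, and (73−42)/(42−13) = 1.0690.
0.7247 < 1.0690, so cooperation is not sustainable.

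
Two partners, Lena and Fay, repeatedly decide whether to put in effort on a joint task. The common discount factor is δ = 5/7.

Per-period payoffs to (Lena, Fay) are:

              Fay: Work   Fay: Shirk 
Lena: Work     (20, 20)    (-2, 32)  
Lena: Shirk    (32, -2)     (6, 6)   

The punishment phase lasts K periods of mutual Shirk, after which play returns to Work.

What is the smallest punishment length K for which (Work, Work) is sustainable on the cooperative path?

2

IC: δ(1−δ^K)/(1−δ) ≥ (32−20)/(20−6) = 6/7.
With δ = 5/7: need 1 − δ^K ≥ 6/7·(1−5/7)/(5/7), i.e. δ^K ≤ 0.6571.
Since (5/7)^1 = 0.7143 and (5/7)^2 = 0.5102, the smallest such K is 2.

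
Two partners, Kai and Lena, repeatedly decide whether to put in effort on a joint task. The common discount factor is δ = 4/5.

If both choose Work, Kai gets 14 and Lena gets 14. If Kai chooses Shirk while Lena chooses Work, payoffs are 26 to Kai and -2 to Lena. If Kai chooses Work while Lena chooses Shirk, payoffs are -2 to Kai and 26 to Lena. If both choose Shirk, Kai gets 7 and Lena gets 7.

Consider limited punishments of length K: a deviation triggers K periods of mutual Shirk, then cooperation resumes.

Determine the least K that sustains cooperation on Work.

3

No profitable deviation requires (14−7)(δ+…+δ^K) ≥ 26−14, i.e. δ+…+δ^K ≥ 12/7 ≈ 1.7143.
With δ = 4/5, the partial sums are K=1: 0.8000, K=2: 1.4400, K=3: 1.9520.
K = 3 is the first length at which the sum reaches 1.7143.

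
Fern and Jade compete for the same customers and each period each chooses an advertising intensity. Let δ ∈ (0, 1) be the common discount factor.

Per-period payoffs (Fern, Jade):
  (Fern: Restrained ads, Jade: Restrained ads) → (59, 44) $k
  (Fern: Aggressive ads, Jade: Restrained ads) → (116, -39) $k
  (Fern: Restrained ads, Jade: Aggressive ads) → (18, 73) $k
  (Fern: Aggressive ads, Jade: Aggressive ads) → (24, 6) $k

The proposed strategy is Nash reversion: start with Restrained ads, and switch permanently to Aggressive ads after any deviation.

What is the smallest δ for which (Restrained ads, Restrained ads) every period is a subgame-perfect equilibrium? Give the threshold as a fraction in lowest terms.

Fern's threshold: (116−59)/(116−24) = 57/92.
Jade's threshold: (73−44)/(73−6) = 29/67.
57/92 > 29/67, so Fern binds and δ* = 57/92.

57/92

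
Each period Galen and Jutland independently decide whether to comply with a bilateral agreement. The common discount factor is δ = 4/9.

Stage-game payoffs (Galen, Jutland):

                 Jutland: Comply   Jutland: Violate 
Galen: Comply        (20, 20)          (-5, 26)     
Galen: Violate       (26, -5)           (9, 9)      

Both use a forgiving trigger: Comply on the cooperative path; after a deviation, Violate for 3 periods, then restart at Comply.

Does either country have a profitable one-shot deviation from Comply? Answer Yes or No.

Comparing payoff streams over the 4 periods until play realigns: cooperate → 20(1+δ+…+δ^3); deviate → 26 + 9(δ+…+δ^3).
Cooperation is sustained iff (20−9)(δ+…+δ^3) ≥ 26−20.
δ+…+δ^3 = 4/9·(1−(4/9)^3)/(1−4/9) = 0.7298, and (26−20)/(20−9) = 0.5455.
0.7298 ≥ 0.5455, so cooperation is sustainable.

No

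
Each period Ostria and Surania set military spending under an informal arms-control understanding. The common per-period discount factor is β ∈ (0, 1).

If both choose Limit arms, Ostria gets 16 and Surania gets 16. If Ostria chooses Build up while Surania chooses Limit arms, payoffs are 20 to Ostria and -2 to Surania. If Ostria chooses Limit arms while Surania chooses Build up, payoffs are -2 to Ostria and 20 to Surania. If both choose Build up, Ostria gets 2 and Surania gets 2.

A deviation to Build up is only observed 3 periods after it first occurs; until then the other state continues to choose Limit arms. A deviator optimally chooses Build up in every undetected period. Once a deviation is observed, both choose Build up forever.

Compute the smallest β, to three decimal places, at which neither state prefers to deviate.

0.606

The best deviation is to choose Build up for all 3 undetected periods, earning 20 each, then 2 forever once detected.
Deviation value: 20(1−β^3)/(1−β) + 2β^3/(1−β); cooperation value: 16/(1−β).
IC: 16 ≥ 20(1−β^3) + 2β^3 = 20 − 18β^3.
So β^3 ≥ 4/18 = 2/9, giving β ≥ (2/9)^(1/3) ≈ 0.606.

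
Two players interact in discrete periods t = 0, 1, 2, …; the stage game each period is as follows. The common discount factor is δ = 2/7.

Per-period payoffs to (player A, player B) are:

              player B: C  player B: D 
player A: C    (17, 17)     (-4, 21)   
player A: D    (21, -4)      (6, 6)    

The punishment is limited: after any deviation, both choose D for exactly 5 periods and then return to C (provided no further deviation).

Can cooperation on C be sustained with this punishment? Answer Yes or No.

Yes

IC: δ+…+δ^5 ≥ (21−17)/(17−6) = 4/11.
At δ = 2/7: partial sum = 0.3992 ≥ 0.3636. Cooperation sustainable.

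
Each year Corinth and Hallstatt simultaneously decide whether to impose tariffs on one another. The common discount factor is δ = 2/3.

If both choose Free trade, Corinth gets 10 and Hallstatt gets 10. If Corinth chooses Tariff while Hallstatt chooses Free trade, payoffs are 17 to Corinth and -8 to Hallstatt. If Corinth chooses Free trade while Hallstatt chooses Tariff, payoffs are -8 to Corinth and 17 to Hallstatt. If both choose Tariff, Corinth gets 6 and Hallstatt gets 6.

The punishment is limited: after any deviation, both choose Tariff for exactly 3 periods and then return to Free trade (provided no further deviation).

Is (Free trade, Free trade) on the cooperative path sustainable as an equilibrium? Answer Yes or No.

No

IC: δ+…+δ^3 ≥ (17−10)/(10−6) = 7/4.
At δ = 2/3: partial sum = 1.4074 < 1.7500. Cooperation not sustainable.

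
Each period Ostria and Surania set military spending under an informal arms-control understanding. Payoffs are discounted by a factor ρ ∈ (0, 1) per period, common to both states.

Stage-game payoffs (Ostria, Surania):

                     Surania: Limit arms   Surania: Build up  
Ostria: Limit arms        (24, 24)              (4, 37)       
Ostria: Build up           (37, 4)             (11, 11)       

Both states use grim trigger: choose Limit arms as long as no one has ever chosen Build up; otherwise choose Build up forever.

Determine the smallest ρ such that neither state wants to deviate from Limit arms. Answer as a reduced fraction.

1/2

One-period gain from deviating is 37 − 24 = 13. The loss is 24 − 11 = 13 in every subsequent period, with present value 13·ρ/(1−ρ).
Deviation is unprofitable when 13·ρ/(1−ρ) ≥ 13, i.e. ρ/(1−ρ) ≥ 1.
Equivalently ρ ≥ 13/(13+13) = 1/2.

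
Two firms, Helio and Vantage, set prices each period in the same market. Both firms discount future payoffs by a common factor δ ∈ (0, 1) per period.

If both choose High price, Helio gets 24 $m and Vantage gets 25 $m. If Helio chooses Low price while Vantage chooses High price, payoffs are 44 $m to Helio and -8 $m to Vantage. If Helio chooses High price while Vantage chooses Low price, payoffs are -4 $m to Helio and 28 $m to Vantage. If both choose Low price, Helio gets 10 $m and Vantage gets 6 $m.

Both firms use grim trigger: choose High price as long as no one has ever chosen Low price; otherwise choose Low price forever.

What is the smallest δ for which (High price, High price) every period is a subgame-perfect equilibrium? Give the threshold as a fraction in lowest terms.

10/17

Helio: cooperation gives 24 each period; deviation gives 44 once then 10 forever.
  24/(1−δ) ≥ 44 + 10δ/(1−δ) ⇒ δ ≥ 20/34 = 10/17.
Vantage: cooperation gives 25 each period; deviation gives 28 once then 6 forever.
  δ ≥ 3/22.
Both must hold, so the binding constraint is Helio's: δ ≥ 10/17.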